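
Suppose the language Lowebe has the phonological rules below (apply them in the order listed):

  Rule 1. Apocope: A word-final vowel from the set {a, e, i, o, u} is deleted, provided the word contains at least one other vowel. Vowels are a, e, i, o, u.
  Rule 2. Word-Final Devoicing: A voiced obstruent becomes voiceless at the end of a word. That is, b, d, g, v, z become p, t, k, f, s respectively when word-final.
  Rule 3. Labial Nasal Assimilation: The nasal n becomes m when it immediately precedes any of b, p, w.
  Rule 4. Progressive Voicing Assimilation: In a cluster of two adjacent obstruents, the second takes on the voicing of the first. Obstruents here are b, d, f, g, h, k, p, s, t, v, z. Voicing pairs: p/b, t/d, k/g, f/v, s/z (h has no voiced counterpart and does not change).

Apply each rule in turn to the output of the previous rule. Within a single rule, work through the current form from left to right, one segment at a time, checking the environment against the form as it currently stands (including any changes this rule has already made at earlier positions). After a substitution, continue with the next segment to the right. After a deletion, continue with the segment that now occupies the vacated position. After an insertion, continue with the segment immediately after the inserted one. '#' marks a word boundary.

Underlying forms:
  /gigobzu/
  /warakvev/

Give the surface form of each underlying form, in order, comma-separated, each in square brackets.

/gigobzu/:
  Rule 1 Apocope: [gigobzu] → [gigobz]
  Rule 2 Word-Final Devoicing: [gigobz] → [gigobs]
  Rule 3 Labial Nasal Assimilation: no change — [gigobs]
  Rule 4 Progressive Voicing Assimilation: [gigobs] → [gigobz]
/warakvev/:
  Rule 1 Apocope: no change — [warakvev]
  Rule 2 Word-Final Devoicing: [warakvev] → [warakvef]
  Rule 3 Labial Nasal Assimilation: no change — [warakvef]
  Rule 4 Progressive Voicing Assimilation: [warakvef] → [warakfef]

[gigobz], [warakfef]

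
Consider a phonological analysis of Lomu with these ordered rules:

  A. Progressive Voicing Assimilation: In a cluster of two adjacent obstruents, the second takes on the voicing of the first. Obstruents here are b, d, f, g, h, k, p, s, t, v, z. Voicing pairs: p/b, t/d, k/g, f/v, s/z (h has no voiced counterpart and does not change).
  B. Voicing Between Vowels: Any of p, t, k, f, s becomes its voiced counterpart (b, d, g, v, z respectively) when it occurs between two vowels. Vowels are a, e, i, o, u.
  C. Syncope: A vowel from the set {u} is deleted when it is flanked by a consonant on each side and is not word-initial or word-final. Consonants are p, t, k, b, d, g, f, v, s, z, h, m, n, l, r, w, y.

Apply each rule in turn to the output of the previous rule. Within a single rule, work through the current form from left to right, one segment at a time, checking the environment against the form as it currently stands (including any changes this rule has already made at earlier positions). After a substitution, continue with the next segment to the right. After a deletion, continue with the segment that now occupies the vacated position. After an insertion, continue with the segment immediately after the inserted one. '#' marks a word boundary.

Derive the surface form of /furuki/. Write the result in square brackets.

[frgi]

A Progressive Voicing Assimilation: no change — [furuki]
B Voicing Between Vowels: [furuki] → [furugi]
C Syncope: [furugi] → [frgi]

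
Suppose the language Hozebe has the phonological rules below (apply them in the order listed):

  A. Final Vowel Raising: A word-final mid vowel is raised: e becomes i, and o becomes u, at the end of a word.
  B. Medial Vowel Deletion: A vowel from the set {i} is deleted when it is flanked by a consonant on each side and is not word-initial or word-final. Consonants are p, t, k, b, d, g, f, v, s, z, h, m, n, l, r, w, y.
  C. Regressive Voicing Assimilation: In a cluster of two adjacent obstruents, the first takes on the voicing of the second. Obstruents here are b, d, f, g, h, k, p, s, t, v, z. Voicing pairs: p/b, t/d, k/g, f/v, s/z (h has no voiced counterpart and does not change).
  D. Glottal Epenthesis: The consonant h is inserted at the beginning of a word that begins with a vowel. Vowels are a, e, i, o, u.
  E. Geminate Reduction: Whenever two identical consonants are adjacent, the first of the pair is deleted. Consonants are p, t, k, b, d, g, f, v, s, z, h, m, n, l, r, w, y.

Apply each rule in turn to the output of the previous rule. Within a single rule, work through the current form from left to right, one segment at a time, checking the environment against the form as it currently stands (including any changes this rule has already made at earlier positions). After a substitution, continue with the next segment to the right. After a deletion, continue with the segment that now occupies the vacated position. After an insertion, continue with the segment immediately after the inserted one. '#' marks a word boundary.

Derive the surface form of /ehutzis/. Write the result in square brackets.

A Final Vowel Raising: no change — [ehutzis]
B Medial Vowel Deletion: [ehutzis] → [ehutzs]
C Regressive Voicing Assimilation: [ehutzs] → [ehudss]
D Glottal Epenthesis: [ehudss] → [hehudss]
E Geminate Reduction: [hehudss] → [hehuds]

[hehuds]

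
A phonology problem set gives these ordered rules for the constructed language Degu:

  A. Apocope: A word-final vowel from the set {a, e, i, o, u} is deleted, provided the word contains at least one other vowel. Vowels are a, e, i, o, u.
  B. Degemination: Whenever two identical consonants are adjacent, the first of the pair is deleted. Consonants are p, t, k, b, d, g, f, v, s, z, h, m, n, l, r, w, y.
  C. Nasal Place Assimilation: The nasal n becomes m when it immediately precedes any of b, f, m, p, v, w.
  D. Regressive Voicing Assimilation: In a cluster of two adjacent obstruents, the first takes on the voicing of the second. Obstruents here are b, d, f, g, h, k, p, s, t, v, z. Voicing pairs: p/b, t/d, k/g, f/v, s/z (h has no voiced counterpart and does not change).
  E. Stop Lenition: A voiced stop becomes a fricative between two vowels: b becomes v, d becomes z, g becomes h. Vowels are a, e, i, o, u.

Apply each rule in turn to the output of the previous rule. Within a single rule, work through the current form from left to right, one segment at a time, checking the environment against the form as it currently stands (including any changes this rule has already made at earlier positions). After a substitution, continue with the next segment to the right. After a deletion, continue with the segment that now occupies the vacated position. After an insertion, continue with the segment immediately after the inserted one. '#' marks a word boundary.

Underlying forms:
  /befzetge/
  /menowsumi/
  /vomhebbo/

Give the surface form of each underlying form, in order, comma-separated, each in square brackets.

[bevzedg], [menowsum], [vomheb]

/befzetge/:
  A Apocope: [befzetge] → [befzetg]
  B Degemination: no change — [befzetg]
  C Nasal Place Assimilation: no change — [befzetg]
  D Regressive Voicing Assimilation: [befzetg] → [bevzedg]
  E Stop Lenition: no change — [bevzedg]
/menowsumi/:
  A Apocope: [menowsumi] → [menowsum]
  B Degemination: no change — [menowsum]
  C Nasal Place Assimilation: no change — [menowsum]
  D Regressive Voicing Assimilation: no change — [menowsum]
  E Stop Lenition: no change — [menowsum]
/vomhebbo/:
  A Apocope: [vomhebbo] → [vomhebb]
  B Degemination: [vomhebb] → [vomheb]
  C Nasal Place Assimilation: no change — [vomheb]
  D Regressive Voicing Assimilation: no change — [vomheb]
  E Stop Lenition: no change — [vomheb]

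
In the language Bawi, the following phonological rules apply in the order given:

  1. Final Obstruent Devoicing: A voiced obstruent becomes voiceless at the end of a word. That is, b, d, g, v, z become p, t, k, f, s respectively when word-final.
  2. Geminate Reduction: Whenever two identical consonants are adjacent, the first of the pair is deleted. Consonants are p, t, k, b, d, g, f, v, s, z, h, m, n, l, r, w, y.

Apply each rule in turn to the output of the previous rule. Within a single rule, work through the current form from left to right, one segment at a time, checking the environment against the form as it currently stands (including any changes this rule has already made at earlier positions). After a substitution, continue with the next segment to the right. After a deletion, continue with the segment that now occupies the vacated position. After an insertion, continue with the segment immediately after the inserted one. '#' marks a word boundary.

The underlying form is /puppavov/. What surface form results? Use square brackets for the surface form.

1 Final Obstruent Devoicing: [puppavov] → [puppavof]
2 Geminate Reduction: [puppavof] → [pupavof]

[pupavof]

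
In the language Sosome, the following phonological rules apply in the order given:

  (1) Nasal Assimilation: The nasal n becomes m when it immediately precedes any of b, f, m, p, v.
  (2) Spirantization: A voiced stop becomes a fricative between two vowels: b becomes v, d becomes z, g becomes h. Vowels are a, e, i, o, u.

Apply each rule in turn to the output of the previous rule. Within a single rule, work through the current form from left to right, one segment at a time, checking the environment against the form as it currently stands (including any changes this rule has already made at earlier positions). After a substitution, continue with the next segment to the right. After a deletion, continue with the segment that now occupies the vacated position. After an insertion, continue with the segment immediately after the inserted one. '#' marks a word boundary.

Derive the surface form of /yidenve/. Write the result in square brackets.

(1) Nasal Assimilation: [yidenve] → [yidemve]
(2) Spirantization: [yidemve] → [yizemve]

[yizemve]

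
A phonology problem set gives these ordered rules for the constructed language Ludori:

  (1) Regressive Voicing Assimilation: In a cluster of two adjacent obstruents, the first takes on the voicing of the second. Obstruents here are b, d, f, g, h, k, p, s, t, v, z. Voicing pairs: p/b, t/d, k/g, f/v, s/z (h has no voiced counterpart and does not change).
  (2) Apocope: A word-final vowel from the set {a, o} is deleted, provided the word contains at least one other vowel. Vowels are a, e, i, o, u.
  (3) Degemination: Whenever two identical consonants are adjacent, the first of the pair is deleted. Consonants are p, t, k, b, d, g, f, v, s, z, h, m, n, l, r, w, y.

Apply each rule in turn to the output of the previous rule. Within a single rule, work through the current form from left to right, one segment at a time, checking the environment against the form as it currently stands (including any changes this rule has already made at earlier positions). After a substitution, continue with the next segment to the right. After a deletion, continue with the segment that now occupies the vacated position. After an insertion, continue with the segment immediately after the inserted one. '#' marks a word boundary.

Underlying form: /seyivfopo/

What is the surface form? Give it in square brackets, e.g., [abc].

(1) Regressive Voicing Assimilation: [seyivfopo] → [seyiffopo]
(2) Apocope: [seyiffopo] → [seyiffop]
(3) Degemination: [seyiffop] → [seyifop]

[seyifop]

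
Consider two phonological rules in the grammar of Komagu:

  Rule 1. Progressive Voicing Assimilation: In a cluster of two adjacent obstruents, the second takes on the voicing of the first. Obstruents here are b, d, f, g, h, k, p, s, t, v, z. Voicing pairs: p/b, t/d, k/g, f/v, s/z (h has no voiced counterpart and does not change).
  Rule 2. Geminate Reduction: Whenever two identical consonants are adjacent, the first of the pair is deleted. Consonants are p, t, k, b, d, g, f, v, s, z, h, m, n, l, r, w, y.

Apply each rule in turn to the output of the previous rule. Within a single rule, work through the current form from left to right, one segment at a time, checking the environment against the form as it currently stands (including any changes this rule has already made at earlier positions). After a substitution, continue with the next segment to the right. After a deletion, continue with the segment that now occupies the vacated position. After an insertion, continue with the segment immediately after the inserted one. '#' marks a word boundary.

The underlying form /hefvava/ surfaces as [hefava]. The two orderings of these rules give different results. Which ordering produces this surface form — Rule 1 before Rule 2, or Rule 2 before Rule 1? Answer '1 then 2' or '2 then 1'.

1 then 2

Order 1 then 2:
  1 Progressive Voicing Assimilation: [hefvava] → [heffava]
  2 Geminate Reduction: [heffava] → [hefava]
  result: [hefava]
Order 2 then 1:
  2 Geminate Reduction: no change — [hefvava]
  1 Progressive Voicing Assimilation: [hefvava] → [heffava]
  result: [heffava]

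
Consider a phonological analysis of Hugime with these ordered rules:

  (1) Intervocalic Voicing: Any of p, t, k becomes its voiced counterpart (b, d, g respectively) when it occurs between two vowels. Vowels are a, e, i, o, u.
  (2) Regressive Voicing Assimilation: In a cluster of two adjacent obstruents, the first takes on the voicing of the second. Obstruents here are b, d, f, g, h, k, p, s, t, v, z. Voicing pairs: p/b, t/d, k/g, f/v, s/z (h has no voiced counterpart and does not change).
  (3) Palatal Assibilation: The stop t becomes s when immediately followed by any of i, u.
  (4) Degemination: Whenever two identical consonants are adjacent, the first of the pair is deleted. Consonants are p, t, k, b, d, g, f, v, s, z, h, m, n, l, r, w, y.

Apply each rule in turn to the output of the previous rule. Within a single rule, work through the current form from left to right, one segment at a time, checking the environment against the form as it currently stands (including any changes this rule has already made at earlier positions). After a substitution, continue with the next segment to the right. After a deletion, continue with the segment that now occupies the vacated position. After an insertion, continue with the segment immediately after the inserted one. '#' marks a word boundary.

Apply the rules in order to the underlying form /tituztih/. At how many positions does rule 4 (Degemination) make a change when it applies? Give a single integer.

(1) Intervocalic Voicing: [tituztih] → [tiduztih]
(2) Regressive Voicing Assimilation: [tiduztih] → [tidustih]
(3) Palatal Assibilation: [tidustih] → [sidussih]
(4) Degemination: [sidussih] → [sidusih]
Rule 4 changed 1 position(s).

1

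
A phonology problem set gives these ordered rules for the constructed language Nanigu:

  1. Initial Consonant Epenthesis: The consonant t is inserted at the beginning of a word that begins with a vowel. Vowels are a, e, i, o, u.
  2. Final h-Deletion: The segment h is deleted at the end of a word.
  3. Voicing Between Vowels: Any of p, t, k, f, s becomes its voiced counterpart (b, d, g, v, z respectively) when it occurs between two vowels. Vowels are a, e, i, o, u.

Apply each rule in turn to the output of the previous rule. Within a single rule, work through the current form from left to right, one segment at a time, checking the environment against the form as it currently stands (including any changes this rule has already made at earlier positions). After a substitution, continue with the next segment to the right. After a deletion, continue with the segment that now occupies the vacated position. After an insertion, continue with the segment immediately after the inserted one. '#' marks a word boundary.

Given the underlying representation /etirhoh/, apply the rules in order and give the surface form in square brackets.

1 Initial Consonant Epenthesis: [etirhoh] → [tetirhoh]
2 Final h-Deletion: [tetirhoh] → [tetirho]
3 Voicing Between Vowels: [tetirho] → [tedirho]

[tedirho]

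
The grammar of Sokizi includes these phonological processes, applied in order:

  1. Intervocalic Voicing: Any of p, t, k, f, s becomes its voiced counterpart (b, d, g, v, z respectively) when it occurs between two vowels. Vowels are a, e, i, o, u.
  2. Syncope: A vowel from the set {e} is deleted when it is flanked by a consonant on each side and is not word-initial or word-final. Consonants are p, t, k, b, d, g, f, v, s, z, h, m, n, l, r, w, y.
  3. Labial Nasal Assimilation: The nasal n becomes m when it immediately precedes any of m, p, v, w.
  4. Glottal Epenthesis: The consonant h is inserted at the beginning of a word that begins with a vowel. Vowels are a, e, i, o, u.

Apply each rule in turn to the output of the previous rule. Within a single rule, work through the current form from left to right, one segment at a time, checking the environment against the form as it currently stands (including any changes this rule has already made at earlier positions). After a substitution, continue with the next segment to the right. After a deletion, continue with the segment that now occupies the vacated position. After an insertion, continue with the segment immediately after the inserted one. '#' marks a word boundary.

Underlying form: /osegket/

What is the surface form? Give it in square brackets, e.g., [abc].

[hozgkt]

1 Intervocalic Voicing: [osegket] → [ozegket]
2 Syncope: [ozegket] → [ozgkt]
3 Labial Nasal Assimilation: no change — [ozgkt]
4 Glottal Epenthesis: [ozgkt] → [hozgkt]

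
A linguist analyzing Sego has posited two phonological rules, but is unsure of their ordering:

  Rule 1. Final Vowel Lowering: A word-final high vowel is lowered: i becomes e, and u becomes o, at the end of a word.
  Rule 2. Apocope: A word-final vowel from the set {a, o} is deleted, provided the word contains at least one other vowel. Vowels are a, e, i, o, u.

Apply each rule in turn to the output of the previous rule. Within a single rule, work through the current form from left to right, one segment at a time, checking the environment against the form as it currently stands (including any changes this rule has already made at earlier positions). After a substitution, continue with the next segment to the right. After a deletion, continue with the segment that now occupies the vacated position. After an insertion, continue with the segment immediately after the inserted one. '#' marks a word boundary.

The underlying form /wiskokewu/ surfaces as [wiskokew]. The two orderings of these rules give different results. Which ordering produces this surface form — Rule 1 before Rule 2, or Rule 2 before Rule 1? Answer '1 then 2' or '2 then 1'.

1 then 2

Order 1 then 2:
  1 Final Vowel Lowering: [wiskokewu] → [wiskokewo]
  2 Apocope: [wiskokewo] → [wiskokew]
  result: [wiskokew]
Order 2 then 1:
  2 Apocope: no change — [wiskokewu]
  1 Final Vowel Lowering: [wiskokewu] → [wiskokewo]
  result: [wiskokewo]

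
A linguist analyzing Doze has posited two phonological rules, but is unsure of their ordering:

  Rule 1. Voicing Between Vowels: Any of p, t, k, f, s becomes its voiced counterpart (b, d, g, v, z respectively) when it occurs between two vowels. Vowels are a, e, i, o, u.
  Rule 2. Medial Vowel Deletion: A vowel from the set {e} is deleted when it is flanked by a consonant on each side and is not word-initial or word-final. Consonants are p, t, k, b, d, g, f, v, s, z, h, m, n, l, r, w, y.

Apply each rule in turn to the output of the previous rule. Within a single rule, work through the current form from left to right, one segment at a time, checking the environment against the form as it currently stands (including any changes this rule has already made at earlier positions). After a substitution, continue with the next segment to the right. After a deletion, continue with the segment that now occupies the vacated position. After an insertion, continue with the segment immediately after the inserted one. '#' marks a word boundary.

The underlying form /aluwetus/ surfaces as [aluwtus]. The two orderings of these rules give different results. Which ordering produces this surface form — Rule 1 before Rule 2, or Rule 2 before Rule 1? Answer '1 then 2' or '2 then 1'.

2 then 1

Order 1 then 2:
  1 Voicing Between Vowels: [aluwetus] → [aluwedus]
  2 Medial Vowel Deletion: [aluwedus] → [aluwdus]
  result: [aluwdus]
Order 2 then 1:
  2 Medial Vowel Deletion: [aluwetus] → [aluwtus]
  1 Voicing Between Vowels: no change — [aluwtus]
  result: [aluwtus]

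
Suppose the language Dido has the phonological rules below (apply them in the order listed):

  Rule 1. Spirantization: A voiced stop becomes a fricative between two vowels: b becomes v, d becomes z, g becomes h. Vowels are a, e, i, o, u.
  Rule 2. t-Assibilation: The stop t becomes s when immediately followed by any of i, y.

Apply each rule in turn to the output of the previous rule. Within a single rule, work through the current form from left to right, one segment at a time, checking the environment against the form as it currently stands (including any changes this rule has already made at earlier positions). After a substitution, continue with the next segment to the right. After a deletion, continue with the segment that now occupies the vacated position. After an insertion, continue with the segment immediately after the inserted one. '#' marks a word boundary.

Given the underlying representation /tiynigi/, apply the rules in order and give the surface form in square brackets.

[siynihi]

Rule 1 Spirantization: [tiynigi] → [tiynihi]
Rule 2 t-Assibilation: [tiynihi] → [siynihi]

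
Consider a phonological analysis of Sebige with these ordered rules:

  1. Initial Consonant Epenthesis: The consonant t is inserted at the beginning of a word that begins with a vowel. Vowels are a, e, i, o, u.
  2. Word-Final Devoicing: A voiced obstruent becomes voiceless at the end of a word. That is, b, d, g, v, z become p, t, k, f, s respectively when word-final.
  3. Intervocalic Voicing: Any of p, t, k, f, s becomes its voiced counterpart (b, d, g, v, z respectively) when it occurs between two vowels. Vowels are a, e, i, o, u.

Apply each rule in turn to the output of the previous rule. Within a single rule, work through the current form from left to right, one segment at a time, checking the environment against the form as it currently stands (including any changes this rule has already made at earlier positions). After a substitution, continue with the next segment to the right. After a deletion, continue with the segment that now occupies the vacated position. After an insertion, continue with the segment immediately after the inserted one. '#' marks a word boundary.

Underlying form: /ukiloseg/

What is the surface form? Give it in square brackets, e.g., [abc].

[tugilozek]

1 Initial Consonant Epenthesis: [ukiloseg] → [tukiloseg]
2 Word-Final Devoicing: [tukiloseg] → [tukilosek]
3 Intervocalic Voicing: [tukilosek] → [tugilozek]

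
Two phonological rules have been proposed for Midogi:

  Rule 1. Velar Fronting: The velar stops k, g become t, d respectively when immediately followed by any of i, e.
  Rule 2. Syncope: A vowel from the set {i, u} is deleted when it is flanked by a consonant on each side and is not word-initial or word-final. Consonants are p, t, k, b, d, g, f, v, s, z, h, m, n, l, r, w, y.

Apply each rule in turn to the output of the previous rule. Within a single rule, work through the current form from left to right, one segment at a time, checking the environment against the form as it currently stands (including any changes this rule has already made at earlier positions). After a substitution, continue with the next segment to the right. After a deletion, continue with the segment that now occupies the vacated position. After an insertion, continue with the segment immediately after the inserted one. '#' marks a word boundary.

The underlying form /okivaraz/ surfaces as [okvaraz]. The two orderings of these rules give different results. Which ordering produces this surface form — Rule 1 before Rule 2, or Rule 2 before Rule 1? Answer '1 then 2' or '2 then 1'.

Order 1 then 2:
  1 Velar Fronting: [okivaraz] → [otivaraz]
  2 Syncope: [otivaraz] → [otvaraz]
  result: [otvaraz]
Order 2 then 1:
  2 Syncope: [okivaraz] → [okvaraz]
  1 Velar Fronting: no change — [okvaraz]
  result: [okvaraz]

2 then 1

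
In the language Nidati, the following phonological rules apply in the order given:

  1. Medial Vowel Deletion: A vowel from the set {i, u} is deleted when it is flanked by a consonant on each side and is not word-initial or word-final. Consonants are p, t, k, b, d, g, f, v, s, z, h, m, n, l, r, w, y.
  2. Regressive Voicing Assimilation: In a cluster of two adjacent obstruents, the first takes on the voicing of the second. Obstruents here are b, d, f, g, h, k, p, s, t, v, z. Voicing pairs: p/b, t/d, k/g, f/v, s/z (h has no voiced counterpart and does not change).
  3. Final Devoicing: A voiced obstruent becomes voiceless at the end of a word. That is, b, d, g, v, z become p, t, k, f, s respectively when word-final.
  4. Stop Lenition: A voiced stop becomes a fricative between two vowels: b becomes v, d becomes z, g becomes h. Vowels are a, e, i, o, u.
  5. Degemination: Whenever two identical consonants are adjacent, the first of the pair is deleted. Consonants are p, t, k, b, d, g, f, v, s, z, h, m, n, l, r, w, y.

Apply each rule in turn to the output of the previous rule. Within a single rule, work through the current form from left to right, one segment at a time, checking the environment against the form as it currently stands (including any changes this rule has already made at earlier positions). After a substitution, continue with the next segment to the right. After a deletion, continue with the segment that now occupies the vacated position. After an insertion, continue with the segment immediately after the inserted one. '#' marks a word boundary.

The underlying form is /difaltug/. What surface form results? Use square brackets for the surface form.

[tfaldk]

1 Medial Vowel Deletion: [difaltug] → [dfaltg]
2 Regressive Voicing Assimilation: [dfaltg] → [tfaldg]
3 Final Devoicing: [tfaldg] → [tfaldk]
4 Stop Lenition: no change — [tfaldk]
5 Degemination: no change — [tfaldk]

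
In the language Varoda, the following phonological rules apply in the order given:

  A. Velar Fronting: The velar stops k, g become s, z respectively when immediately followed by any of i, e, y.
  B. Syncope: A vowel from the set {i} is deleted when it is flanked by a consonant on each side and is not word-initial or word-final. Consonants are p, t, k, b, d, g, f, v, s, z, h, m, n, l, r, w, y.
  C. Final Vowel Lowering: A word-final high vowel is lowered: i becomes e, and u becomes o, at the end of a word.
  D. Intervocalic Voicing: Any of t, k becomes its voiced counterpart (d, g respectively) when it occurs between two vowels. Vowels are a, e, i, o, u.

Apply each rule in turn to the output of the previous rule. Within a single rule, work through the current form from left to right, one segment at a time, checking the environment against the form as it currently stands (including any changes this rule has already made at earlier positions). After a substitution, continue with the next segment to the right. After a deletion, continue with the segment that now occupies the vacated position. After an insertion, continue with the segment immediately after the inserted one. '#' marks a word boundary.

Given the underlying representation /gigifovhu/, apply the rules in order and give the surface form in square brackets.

[zzfovho]

A Velar Fronting: [gigifovhu] → [zizifovhu]
B Syncope: [zizifovhu] → [zzfovhu]
C Final Vowel Lowering: [zzfovhu] → [zzfovho]
D Intervocalic Voicing: no change — [zzfovho]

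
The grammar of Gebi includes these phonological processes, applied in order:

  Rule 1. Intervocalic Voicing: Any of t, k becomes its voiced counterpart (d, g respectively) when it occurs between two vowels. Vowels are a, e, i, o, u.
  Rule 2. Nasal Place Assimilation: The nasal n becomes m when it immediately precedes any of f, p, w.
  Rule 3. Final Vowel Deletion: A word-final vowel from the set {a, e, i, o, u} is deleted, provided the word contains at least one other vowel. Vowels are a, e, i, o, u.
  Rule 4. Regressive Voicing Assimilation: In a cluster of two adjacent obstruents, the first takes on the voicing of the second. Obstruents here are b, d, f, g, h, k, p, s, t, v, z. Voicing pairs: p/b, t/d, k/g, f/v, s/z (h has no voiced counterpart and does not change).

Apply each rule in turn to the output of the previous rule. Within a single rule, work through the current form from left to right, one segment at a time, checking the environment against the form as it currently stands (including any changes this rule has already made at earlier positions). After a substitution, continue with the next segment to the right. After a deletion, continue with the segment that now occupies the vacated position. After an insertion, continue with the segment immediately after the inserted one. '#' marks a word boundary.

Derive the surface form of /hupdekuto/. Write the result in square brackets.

[hubdegud]

Rule 1 Intervocalic Voicing: [hupdekuto] → [hupdegudo]
Rule 2 Nasal Place Assimilation: no change — [hupdegudo]
Rule 3 Final Vowel Deletion: [hupdegudo] → [hupdegud]
Rule 4 Regressive Voicing Assimilation: [hupdegud] → [hubdegud]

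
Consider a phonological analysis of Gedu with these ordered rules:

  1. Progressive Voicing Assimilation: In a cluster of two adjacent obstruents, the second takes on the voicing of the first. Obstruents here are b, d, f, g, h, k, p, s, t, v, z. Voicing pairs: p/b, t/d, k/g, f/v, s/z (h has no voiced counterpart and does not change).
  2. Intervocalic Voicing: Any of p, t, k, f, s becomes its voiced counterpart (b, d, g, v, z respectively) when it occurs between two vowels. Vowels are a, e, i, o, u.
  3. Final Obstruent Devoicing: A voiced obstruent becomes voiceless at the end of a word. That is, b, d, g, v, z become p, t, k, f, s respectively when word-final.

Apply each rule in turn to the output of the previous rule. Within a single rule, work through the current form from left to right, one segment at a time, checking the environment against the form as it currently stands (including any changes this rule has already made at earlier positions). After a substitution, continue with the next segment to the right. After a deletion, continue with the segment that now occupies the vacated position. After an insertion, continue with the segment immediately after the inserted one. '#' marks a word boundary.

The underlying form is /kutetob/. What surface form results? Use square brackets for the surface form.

1 Progressive Voicing Assimilation: no change — [kutetob]
2 Intervocalic Voicing: [kutetob] → [kudedob]
3 Final Obstruent Devoicing: [kudedob] → [kudedop]

[kudedop]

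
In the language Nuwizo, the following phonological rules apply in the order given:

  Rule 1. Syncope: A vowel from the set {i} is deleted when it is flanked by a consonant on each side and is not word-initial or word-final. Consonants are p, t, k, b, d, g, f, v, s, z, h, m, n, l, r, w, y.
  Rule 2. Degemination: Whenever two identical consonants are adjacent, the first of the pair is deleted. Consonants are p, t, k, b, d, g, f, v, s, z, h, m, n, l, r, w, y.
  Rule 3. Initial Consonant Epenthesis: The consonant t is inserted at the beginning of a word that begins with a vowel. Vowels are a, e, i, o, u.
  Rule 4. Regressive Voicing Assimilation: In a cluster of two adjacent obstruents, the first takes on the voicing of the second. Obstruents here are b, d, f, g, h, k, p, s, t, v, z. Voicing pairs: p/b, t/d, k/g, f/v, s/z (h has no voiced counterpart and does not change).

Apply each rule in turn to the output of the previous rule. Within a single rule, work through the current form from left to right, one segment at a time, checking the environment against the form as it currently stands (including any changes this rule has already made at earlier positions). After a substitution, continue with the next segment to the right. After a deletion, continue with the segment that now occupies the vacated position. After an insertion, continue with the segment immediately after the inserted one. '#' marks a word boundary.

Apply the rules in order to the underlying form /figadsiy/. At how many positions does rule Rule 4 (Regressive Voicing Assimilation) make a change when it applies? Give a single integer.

Rule 1 Syncope: [figadsiy] → [fgadsy]
Rule 2 Degemination: no change — [fgadsy]
Rule 3 Initial Consonant Epenthesis: no change — [fgadsy]
Rule 4 Regressive Voicing Assimilation: [fgadsy] → [vgatsy]
Rule Rule 4 changed 2 position(s).

2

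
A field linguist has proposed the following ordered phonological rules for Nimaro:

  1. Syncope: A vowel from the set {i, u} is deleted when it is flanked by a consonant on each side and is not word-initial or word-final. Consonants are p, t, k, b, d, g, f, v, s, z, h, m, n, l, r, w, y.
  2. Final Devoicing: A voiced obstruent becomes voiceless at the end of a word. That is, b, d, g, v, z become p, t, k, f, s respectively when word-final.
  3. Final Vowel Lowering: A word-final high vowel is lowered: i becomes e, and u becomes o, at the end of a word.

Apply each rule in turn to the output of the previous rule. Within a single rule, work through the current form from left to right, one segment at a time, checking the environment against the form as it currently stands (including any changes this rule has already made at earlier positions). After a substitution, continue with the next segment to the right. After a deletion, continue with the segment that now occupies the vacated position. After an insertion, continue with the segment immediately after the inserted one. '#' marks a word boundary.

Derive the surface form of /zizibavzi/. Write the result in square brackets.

[zzbavze]

1 Syncope: [zizibavzi] → [zzbavzi]
2 Final Devoicing: no change — [zzbavzi]
3 Final Vowel Lowering: [zzbavzi] → [zzbavze]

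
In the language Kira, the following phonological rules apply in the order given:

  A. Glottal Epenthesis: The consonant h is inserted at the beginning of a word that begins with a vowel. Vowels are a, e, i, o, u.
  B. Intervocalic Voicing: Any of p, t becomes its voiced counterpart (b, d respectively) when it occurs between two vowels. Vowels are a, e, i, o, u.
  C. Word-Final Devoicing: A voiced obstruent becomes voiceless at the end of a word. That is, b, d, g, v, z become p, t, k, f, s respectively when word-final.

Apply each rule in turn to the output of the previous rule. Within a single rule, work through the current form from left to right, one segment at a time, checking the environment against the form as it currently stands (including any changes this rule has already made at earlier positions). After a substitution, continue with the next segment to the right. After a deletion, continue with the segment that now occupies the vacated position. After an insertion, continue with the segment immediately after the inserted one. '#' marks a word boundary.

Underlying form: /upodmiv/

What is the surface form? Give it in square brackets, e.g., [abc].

[hubodmif]

A Glottal Epenthesis: [upodmiv] → [hupodmiv]
B Intervocalic Voicing: [hupodmiv] → [hubodmiv]
C Word-Final Devoicing: [hubodmiv] → [hubodmif]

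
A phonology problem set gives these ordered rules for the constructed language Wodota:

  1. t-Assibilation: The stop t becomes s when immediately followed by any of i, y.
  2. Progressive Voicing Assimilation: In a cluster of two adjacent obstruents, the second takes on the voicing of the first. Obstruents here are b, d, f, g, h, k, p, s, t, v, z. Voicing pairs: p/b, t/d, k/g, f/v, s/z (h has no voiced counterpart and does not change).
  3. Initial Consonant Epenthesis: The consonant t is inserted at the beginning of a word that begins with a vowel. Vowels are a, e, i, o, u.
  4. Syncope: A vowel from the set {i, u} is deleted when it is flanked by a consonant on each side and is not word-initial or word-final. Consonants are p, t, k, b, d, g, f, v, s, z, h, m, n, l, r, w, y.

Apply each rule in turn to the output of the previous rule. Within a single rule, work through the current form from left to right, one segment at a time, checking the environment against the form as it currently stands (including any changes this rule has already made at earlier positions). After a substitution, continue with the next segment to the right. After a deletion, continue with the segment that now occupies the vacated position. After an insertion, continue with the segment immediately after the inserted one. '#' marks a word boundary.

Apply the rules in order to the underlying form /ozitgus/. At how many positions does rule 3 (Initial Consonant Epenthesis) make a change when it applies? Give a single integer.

1

1 t-Assibilation: no change — [ozitgus]
2 Progressive Voicing Assimilation: [ozitgus] → [ozitkus]
3 Initial Consonant Epenthesis: [ozitkus] → [tozitkus]
4 Syncope: [tozitkus] → [toztks]
Rule 3 changed 1 position(s).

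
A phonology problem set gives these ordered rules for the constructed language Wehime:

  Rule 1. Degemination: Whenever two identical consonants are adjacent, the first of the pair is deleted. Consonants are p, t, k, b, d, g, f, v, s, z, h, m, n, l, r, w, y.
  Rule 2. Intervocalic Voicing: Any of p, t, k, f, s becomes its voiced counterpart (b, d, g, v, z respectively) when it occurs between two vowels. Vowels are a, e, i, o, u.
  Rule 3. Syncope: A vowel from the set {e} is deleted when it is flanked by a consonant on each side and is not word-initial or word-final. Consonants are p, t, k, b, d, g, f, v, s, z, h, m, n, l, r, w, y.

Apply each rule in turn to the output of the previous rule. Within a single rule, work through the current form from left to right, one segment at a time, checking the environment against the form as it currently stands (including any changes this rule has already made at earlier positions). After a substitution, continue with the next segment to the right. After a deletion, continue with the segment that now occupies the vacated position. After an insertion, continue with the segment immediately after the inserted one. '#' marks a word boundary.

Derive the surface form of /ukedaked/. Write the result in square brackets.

[ugdagd]

Rule 1 Degemination: no change — [ukedaked]
Rule 2 Intervocalic Voicing: [ukedaked] → [ugedaged]
Rule 3 Syncope: [ugedaged] → [ugdagd]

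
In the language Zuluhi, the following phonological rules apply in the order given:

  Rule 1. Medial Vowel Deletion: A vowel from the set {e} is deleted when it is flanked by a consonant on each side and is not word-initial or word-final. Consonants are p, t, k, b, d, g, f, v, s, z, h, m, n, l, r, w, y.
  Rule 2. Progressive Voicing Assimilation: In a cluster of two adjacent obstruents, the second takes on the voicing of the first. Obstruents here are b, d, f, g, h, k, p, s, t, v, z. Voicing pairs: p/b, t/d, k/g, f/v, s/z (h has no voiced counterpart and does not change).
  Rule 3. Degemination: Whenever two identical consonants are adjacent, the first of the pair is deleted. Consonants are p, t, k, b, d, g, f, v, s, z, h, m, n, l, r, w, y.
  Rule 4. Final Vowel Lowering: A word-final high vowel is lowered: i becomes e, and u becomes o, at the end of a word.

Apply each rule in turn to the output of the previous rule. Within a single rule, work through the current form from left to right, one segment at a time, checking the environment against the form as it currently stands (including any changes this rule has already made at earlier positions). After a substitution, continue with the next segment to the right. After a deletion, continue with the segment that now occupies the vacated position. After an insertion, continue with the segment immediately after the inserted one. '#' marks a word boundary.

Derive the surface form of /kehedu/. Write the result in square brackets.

[khto]

Rule 1 Medial Vowel Deletion: [kehedu] → [khdu]
Rule 2 Progressive Voicing Assimilation: [khdu] → [khtu]
Rule 3 Degemination: no change — [khtu]
Rule 4 Final Vowel Lowering: [khtu] → [khto]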